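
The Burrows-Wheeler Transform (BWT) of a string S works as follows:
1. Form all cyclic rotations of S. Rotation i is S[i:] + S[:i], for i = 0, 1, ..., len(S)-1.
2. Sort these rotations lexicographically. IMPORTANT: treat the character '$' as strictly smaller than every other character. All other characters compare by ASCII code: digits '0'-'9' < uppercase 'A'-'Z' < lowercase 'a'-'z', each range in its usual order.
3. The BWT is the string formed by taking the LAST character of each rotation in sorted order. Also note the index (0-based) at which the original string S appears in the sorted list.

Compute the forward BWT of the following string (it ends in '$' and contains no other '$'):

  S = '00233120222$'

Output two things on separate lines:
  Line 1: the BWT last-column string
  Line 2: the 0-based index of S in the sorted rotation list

Answer: 2$2032120032
1

Derivation:
All 12 rotations (rotation i = S[i:]+S[:i]):
  rot[0] = 00233120222$
  rot[1] = 0233120222$0
  rot[2] = 233120222$00
  rot[3] = 33120222$002
  rot[4] = 3120222$0023
  rot[5] = 120222$00233
  rot[6] = 20222$002331
  rot[7] = 0222$0023312
  rot[8] = 222$00233120
  rot[9] = 22$002331202
  rot[10] = 2$0023312022
  rot[11] = $00233120222
Sorted (with $ < everything):
  sorted[0] = $00233120222  (last char: '2')
  sorted[1] = 00233120222$  (last char: '$')
  sorted[2] = 0222$0023312  (last char: '2')
  sorted[3] = 0233120222$0  (last char: '0')
  sorted[4] = 120222$00233  (last char: '3')
  sorted[5] = 2$0023312022  (last char: '2')
  sorted[6] = 20222$002331  (last char: '1')
  sorted[7] = 22$002331202  (last char: '2')
  sorted[8] = 222$00233120  (last char: '0')
  sorted[9] = 233120222$00  (last char: '0')
  sorted[10] = 3120222$0023  (last char: '3')
  sorted[11] = 33120222$002  (last char: '2')
Last column: 2$2032120032
Original string S is at sorted index 1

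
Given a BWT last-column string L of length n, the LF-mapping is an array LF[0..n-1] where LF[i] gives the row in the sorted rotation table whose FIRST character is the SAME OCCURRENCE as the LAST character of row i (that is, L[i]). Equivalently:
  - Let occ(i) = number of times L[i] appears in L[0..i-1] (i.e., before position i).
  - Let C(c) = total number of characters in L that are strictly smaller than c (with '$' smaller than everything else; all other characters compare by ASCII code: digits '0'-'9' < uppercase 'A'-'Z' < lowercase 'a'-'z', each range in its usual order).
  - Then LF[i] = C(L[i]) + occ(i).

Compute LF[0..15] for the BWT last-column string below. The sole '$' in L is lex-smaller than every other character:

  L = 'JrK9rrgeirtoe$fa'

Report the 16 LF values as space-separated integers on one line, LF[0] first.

Char counts: '$':1, '9':1, 'J':1, 'K':1, 'a':1, 'e':2, 'f':1, 'g':1, 'i':1, 'o':1, 'r':4, 't':1
C (first-col start): C('$')=0, C('9')=1, C('J')=2, C('K')=3, C('a')=4, C('e')=5, C('f')=7, C('g')=8, C('i')=9, C('o')=10, C('r')=11, C('t')=15
L[0]='J': occ=0, LF[0]=C('J')+0=2+0=2
L[1]='r': occ=0, LF[1]=C('r')+0=11+0=11
L[2]='K': occ=0, LF[2]=C('K')+0=3+0=3
L[3]='9': occ=0, LF[3]=C('9')+0=1+0=1
L[4]='r': occ=1, LF[4]=C('r')+1=11+1=12
L[5]='r': occ=2, LF[5]=C('r')+2=11+2=13
L[6]='g': occ=0, LF[6]=C('g')+0=8+0=8
L[7]='e': occ=0, LF[7]=C('e')+0=5+0=5
L[8]='i': occ=0, LF[8]=C('i')+0=9+0=9
L[9]='r': occ=3, LF[9]=C('r')+3=11+3=14
L[10]='t': occ=0, LF[10]=C('t')+0=15+0=15
L[11]='o': occ=0, LF[11]=C('o')+0=10+0=10
L[12]='e': occ=1, LF[12]=C('e')+1=5+1=6
L[13]='$': occ=0, LF[13]=C('$')+0=0+0=0
L[14]='f': occ=0, LF[14]=C('f')+0=7+0=7
L[15]='a': occ=0, LF[15]=C('a')+0=4+0=4

Answer: 2 11 3 1 12 13 8 5 9 14 15 10 6 0 7 4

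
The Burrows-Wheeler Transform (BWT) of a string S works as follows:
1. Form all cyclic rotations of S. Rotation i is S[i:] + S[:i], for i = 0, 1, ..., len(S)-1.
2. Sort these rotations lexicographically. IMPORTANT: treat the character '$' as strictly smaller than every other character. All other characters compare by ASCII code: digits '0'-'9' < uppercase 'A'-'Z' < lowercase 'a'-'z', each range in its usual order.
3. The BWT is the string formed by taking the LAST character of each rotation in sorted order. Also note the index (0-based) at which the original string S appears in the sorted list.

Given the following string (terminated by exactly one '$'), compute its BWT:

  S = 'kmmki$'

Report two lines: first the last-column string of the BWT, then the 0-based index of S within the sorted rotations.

All 6 rotations (rotation i = S[i:]+S[:i]):
  rot[0] = kmmki$
  rot[1] = mmki$k
  rot[2] = mki$km
  rot[3] = ki$kmm
  rot[4] = i$kmmk
  rot[5] = $kmmki
Sorted (with $ < everything):
  sorted[0] = $kmmki  (last char: 'i')
  sorted[1] = i$kmmk  (last char: 'k')
  sorted[2] = ki$kmm  (last char: 'm')
  sorted[3] = kmmki$  (last char: '$')
  sorted[4] = mki$km  (last char: 'm')
  sorted[5] = mmki$k  (last char: 'k')
Last column: ikm$mk
Original string S is at sorted index 3

Answer: ikm$mk
3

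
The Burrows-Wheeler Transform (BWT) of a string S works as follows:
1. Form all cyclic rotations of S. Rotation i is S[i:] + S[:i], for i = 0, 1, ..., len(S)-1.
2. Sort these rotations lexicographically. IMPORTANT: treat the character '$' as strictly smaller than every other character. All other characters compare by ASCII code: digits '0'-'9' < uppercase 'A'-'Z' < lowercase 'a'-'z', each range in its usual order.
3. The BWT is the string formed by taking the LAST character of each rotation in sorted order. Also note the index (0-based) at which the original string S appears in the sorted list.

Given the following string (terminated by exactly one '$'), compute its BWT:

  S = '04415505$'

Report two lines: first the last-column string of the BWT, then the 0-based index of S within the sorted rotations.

Answer: 5$5440051
1

Derivation:
All 9 rotations (rotation i = S[i:]+S[:i]):
  rot[0] = 04415505$
  rot[1] = 4415505$0
  rot[2] = 415505$04
  rot[3] = 15505$044
  rot[4] = 5505$0441
  rot[5] = 505$04415
  rot[6] = 05$044155
  rot[7] = 5$0441550
  rot[8] = $04415505
Sorted (with $ < everything):
  sorted[0] = $04415505  (last char: '5')
  sorted[1] = 04415505$  (last char: '$')
  sorted[2] = 05$044155  (last char: '5')
  sorted[3] = 15505$044  (last char: '4')
  sorted[4] = 415505$04  (last char: '4')
  sorted[5] = 4415505$0  (last char: '0')
  sorted[6] = 5$0441550  (last char: '0')
  sorted[7] = 505$04415  (last char: '5')
  sorted[8] = 5505$0441  (last char: '1')
Last column: 5$5440051
Original string S is at sorted index 1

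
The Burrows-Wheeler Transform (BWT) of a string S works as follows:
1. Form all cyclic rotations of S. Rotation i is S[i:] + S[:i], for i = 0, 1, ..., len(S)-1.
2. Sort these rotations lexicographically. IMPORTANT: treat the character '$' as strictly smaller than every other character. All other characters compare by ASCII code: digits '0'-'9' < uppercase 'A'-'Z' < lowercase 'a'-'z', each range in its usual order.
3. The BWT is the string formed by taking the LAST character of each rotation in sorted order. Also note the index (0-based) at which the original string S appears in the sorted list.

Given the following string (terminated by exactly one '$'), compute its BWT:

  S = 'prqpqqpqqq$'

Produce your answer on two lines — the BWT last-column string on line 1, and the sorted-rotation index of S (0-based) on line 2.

All 11 rotations (rotation i = S[i:]+S[:i]):
  rot[0] = prqpqqpqqq$
  rot[1] = rqpqqpqqq$p
  rot[2] = qpqqpqqq$pr
  rot[3] = pqqpqqq$prq
  rot[4] = qqpqqq$prqp
  rot[5] = qpqqq$prqpq
  rot[6] = pqqq$prqpqq
  rot[7] = qqq$prqpqqp
  rot[8] = qq$prqpqqpq
  rot[9] = q$prqpqqpqq
  rot[10] = $prqpqqpqqq
Sorted (with $ < everything):
  sorted[0] = $prqpqqpqqq  (last char: 'q')
  sorted[1] = pqqpqqq$prq  (last char: 'q')
  sorted[2] = pqqq$prqpqq  (last char: 'q')
  sorted[3] = prqpqqpqqq$  (last char: '$')
  sorted[4] = q$prqpqqpqq  (last char: 'q')
  sorted[5] = qpqqpqqq$pr  (last char: 'r')
  sorted[6] = qpqqq$prqpq  (last char: 'q')
  sorted[7] = qq$prqpqqpq  (last char: 'q')
  sorted[8] = qqpqqq$prqp  (last char: 'p')
  sorted[9] = qqq$prqpqqp  (last char: 'p')
  sorted[10] = rqpqqpqqq$p  (last char: 'p')
Last column: qqq$qrqqppp
Original string S is at sorted index 3

Answer: qqq$qrqqppp
3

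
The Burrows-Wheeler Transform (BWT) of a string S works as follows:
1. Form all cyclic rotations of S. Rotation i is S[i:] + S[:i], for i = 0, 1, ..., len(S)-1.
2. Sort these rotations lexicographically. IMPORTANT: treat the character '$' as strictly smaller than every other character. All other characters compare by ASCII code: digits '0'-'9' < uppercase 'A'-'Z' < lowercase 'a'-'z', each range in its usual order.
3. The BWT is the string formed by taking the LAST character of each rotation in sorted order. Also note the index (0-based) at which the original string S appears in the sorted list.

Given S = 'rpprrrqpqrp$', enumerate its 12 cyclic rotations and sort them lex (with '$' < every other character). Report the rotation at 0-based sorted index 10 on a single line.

Answer: rrqpqrp$rppr

Derivation:
All 12 rotations (rotation i = S[i:]+S[:i]):
  rot[0] = rpprrrqpqrp$
  rot[1] = pprrrqpqrp$r
  rot[2] = prrrqpqrp$rp
  rot[3] = rrrqpqrp$rpp
  rot[4] = rrqpqrp$rppr
  rot[5] = rqpqrp$rpprr
  rot[6] = qpqrp$rpprrr
  rot[7] = pqrp$rpprrrq
  rot[8] = qrp$rpprrrqp
  rot[9] = rp$rpprrrqpq
  rot[10] = p$rpprrrqpqr
  rot[11] = $rpprrrqpqrp
Sorted (with $ < everything):
  sorted[0] = $rpprrrqpqrp
  sorted[1] = p$rpprrrqpqr
  sorted[2] = pprrrqpqrp$r
  sorted[3] = pqrp$rpprrrq
  sorted[4] = prrrqpqrp$rp
  sorted[5] = qpqrp$rpprrr
  sorted[6] = qrp$rpprrrqp
  sorted[7] = rp$rpprrrqpq
  sorted[8] = rpprrrqpqrp$
  sorted[9] = rqpqrp$rpprr
  sorted[10] = rrqpqrp$rppr
  sorted[11] = rrrqpqrp$rpp
sorted[10] = rrqpqrp$rppr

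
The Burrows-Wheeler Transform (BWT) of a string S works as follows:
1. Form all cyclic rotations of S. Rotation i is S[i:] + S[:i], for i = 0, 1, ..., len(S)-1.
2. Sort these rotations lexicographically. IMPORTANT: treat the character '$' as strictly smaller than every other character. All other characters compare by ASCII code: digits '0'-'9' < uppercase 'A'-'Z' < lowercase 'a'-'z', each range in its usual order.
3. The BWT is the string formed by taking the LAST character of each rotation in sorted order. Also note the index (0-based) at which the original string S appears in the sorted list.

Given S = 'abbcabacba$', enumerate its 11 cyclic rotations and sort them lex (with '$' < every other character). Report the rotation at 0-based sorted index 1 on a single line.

All 11 rotations (rotation i = S[i:]+S[:i]):
  rot[0] = abbcabacba$
  rot[1] = bbcabacba$a
  rot[2] = bcabacba$ab
  rot[3] = cabacba$abb
  rot[4] = abacba$abbc
  rot[5] = bacba$abbca
  rot[6] = acba$abbcab
  rot[7] = cba$abbcaba
  rot[8] = ba$abbcabac
  rot[9] = a$abbcabacb
  rot[10] = $abbcabacba
Sorted (with $ < everything):
  sorted[0] = $abbcabacba
  sorted[1] = a$abbcabacb
  sorted[2] = abacba$abbc
  sorted[3] = abbcabacba$
  sorted[4] = acba$abbcab
  sorted[5] = ba$abbcabac
  sorted[6] = bacba$abbca
  sorted[7] = bbcabacba$a
  sorted[8] = bcabacba$ab
  sorted[9] = cabacba$abb
  sorted[10] = cba$abbcaba
sorted[1] = a$abbcabacb

Answer: a$abbcabacb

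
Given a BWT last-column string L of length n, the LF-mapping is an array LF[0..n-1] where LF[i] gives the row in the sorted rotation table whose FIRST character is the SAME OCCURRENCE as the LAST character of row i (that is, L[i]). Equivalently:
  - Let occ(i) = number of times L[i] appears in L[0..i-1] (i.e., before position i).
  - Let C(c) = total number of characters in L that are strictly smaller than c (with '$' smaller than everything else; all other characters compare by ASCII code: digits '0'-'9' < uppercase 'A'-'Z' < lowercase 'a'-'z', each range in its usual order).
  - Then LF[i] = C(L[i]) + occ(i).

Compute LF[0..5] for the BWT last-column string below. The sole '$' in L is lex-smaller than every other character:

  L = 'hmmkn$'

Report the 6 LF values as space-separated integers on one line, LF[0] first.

Char counts: '$':1, 'h':1, 'k':1, 'm':2, 'n':1
C (first-col start): C('$')=0, C('h')=1, C('k')=2, C('m')=3, C('n')=5
L[0]='h': occ=0, LF[0]=C('h')+0=1+0=1
L[1]='m': occ=0, LF[1]=C('m')+0=3+0=3
L[2]='m': occ=1, LF[2]=C('m')+1=3+1=4
L[3]='k': occ=0, LF[3]=C('k')+0=2+0=2
L[4]='n': occ=0, LF[4]=C('n')+0=5+0=5
L[5]='$': occ=0, LF[5]=C('$')+0=0+0=0

Answer: 1 3 4 2 5 0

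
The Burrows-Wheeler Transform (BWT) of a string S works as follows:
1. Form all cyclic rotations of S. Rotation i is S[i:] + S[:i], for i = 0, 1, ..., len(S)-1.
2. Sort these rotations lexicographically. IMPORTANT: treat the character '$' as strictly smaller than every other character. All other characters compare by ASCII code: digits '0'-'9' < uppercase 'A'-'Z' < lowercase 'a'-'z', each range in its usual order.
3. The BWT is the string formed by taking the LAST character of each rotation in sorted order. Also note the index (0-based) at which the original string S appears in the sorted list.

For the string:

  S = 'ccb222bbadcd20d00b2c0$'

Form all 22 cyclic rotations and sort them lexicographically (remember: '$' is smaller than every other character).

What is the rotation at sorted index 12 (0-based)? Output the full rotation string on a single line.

Answer: b2c0$ccb222bbadcd20d00

Derivation:
All 22 rotations (rotation i = S[i:]+S[:i]):
  rot[0] = ccb222bbadcd20d00b2c0$
  rot[1] = cb222bbadcd20d00b2c0$c
  rot[2] = b222bbadcd20d00b2c0$cc
  rot[3] = 222bbadcd20d00b2c0$ccb
  rot[4] = 22bbadcd20d00b2c0$ccb2
  rot[5] = 2bbadcd20d00b2c0$ccb22
  rot[6] = bbadcd20d00b2c0$ccb222
  rot[7] = badcd20d00b2c0$ccb222b
  rot[8] = adcd20d00b2c0$ccb222bb
  rot[9] = dcd20d00b2c0$ccb222bba
  rot[10] = cd20d00b2c0$ccb222bbad
  rot[11] = d20d00b2c0$ccb222bbadc
  rot[12] = 20d00b2c0$ccb222bbadcd
  rot[13] = 0d00b2c0$ccb222bbadcd2
  rot[14] = d00b2c0$ccb222bbadcd20
  rot[15] = 00b2c0$ccb222bbadcd20d
  rot[16] = 0b2c0$ccb222bbadcd20d0
  rot[17] = b2c0$ccb222bbadcd20d00
  rot[18] = 2c0$ccb222bbadcd20d00b
  rot[19] = c0$ccb222bbadcd20d00b2
  rot[20] = 0$ccb222bbadcd20d00b2c
  rot[21] = $ccb222bbadcd20d00b2c0
Sorted (with $ < everything):
  sorted[0] = $ccb222bbadcd20d00b2c0
  sorted[1] = 0$ccb222bbadcd20d00b2c
  sorted[2] = 00b2c0$ccb222bbadcd20d
  sorted[3] = 0b2c0$ccb222bbadcd20d0
  sorted[4] = 0d00b2c0$ccb222bbadcd2
  sorted[5] = 20d00b2c0$ccb222bbadcd
  sorted[6] = 222bbadcd20d00b2c0$ccb
  sorted[7] = 22bbadcd20d00b2c0$ccb2
  sorted[8] = 2bbadcd20d00b2c0$ccb22
  sorted[9] = 2c0$ccb222bbadcd20d00b
  sorted[10] = adcd20d00b2c0$ccb222bb
  sorted[11] = b222bbadcd20d00b2c0$cc
  sorted[12] = b2c0$ccb222bbadcd20d00
  sorted[13] = badcd20d00b2c0$ccb222b
  sorted[14] = bbadcd20d00b2c0$ccb222
  sorted[15] = c0$ccb222bbadcd20d00b2
  sorted[16] = cb222bbadcd20d00b2c0$c
  sorted[17] = ccb222bbadcd20d00b2c0$
  sorted[18] = cd20d00b2c0$ccb222bbad
  sorted[19] = d00b2c0$ccb222bbadcd20
  sorted[20] = d20d00b2c0$ccb222bbadc
  sorted[21] = dcd20d00b2c0$ccb222bba
sorted[12] = b2c0$ccb222bbadcd20d00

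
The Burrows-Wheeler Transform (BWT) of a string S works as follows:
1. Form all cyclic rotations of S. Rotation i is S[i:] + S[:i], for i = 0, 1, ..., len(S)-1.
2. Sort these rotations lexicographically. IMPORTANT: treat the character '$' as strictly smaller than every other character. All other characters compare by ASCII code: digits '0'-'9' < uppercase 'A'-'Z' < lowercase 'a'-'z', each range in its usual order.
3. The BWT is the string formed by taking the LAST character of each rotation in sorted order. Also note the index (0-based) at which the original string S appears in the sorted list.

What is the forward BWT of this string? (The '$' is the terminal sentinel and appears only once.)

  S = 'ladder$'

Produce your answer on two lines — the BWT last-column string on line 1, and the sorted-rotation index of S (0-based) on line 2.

All 7 rotations (rotation i = S[i:]+S[:i]):
  rot[0] = ladder$
  rot[1] = adder$l
  rot[2] = dder$la
  rot[3] = der$lad
  rot[4] = er$ladd
  rot[5] = r$ladde
  rot[6] = $ladder
Sorted (with $ < everything):
  sorted[0] = $ladder  (last char: 'r')
  sorted[1] = adder$l  (last char: 'l')
  sorted[2] = dder$la  (last char: 'a')
  sorted[3] = der$lad  (last char: 'd')
  sorted[4] = er$ladd  (last char: 'd')
  sorted[5] = ladder$  (last char: '$')
  sorted[6] = r$ladde  (last char: 'e')
Last column: rladd$e
Original string S is at sorted index 5

Answer: rladd$e
5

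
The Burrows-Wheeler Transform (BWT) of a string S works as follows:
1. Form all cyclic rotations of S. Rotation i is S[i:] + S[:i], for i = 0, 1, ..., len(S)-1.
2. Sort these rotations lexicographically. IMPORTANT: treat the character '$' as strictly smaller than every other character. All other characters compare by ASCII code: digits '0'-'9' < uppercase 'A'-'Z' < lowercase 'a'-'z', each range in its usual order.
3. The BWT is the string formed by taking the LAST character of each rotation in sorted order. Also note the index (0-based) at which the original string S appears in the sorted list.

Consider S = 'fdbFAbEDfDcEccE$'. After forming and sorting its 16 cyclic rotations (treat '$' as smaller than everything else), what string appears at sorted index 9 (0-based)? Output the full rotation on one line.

All 16 rotations (rotation i = S[i:]+S[:i]):
  rot[0] = fdbFAbEDfDcEccE$
  rot[1] = dbFAbEDfDcEccE$f
  rot[2] = bFAbEDfDcEccE$fd
  rot[3] = FAbEDfDcEccE$fdb
  rot[4] = AbEDfDcEccE$fdbF
  rot[5] = bEDfDcEccE$fdbFA
  rot[6] = EDfDcEccE$fdbFAb
  rot[7] = DfDcEccE$fdbFAbE
  rot[8] = fDcEccE$fdbFAbED
  rot[9] = DcEccE$fdbFAbEDf
  rot[10] = cEccE$fdbFAbEDfD
  rot[11] = EccE$fdbFAbEDfDc
  rot[12] = ccE$fdbFAbEDfDcE
  rot[13] = cE$fdbFAbEDfDcEc
  rot[14] = E$fdbFAbEDfDcEcc
  rot[15] = $fdbFAbEDfDcEccE
Sorted (with $ < everything):
  sorted[0] = $fdbFAbEDfDcEccE
  sorted[1] = AbEDfDcEccE$fdbF
  sorted[2] = DcEccE$fdbFAbEDf
  sorted[3] = DfDcEccE$fdbFAbE
  sorted[4] = E$fdbFAbEDfDcEcc
  sorted[5] = EDfDcEccE$fdbFAb
  sorted[6] = EccE$fdbFAbEDfDc
  sorted[7] = FAbEDfDcEccE$fdb
  sorted[8] = bEDfDcEccE$fdbFA
  sorted[9] = bFAbEDfDcEccE$fd
  sorted[10] = cE$fdbFAbEDfDcEc
  sorted[11] = cEccE$fdbFAbEDfD
  sorted[12] = ccE$fdbFAbEDfDcE
  sorted[13] = dbFAbEDfDcEccE$f
  sorted[14] = fDcEccE$fdbFAbED
  sorted[15] = fdbFAbEDfDcEccE$
sorted[9] = bFAbEDfDcEccE$fd

Answer: bFAbEDfDcEccE$fd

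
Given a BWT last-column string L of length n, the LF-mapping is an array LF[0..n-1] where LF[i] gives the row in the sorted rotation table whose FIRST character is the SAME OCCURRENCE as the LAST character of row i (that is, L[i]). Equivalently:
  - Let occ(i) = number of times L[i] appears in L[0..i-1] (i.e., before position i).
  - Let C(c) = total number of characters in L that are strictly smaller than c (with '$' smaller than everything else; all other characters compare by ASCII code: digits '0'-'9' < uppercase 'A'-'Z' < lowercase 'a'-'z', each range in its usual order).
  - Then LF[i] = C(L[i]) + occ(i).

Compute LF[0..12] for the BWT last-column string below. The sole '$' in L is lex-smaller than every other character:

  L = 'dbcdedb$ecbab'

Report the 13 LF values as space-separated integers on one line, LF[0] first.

Char counts: '$':1, 'a':1, 'b':4, 'c':2, 'd':3, 'e':2
C (first-col start): C('$')=0, C('a')=1, C('b')=2, C('c')=6, C('d')=8, C('e')=11
L[0]='d': occ=0, LF[0]=C('d')+0=8+0=8
L[1]='b': occ=0, LF[1]=C('b')+0=2+0=2
L[2]='c': occ=0, LF[2]=C('c')+0=6+0=6
L[3]='d': occ=1, LF[3]=C('d')+1=8+1=9
L[4]='e': occ=0, LF[4]=C('e')+0=11+0=11
L[5]='d': occ=2, LF[5]=C('d')+2=8+2=10
L[6]='b': occ=1, LF[6]=C('b')+1=2+1=3
L[7]='$': occ=0, LF[7]=C('$')+0=0+0=0
L[8]='e': occ=1, LF[8]=C('e')+1=11+1=12
L[9]='c': occ=1, LF[9]=C('c')+1=6+1=7
L[10]='b': occ=2, LF[10]=C('b')+2=2+2=4
L[11]='a': occ=0, LF[11]=C('a')+0=1+0=1
L[12]='b': occ=3, LF[12]=C('b')+3=2+3=5

Answer: 8 2 6 9 11 10 3 0 12 7 4 1 5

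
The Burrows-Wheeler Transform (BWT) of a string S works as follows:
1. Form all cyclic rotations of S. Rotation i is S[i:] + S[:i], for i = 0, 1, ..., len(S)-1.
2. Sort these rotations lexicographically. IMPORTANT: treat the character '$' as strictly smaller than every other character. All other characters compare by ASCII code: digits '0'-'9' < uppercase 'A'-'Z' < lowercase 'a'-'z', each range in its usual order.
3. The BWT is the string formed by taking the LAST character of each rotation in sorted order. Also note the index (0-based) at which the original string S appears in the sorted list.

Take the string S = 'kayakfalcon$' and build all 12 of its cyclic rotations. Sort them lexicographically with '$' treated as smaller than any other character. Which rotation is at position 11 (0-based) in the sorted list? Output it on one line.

All 12 rotations (rotation i = S[i:]+S[:i]):
  rot[0] = kayakfalcon$
  rot[1] = ayakfalcon$k
  rot[2] = yakfalcon$ka
  rot[3] = akfalcon$kay
  rot[4] = kfalcon$kaya
  rot[5] = falcon$kayak
  rot[6] = alcon$kayakf
  rot[7] = lcon$kayakfa
  rot[8] = con$kayakfal
  rot[9] = on$kayakfalc
  rot[10] = n$kayakfalco
  rot[11] = $kayakfalcon
Sorted (with $ < everything):
  sorted[0] = $kayakfalcon
  sorted[1] = akfalcon$kay
  sorted[2] = alcon$kayakf
  sorted[3] = ayakfalcon$k
  sorted[4] = con$kayakfal
  sorted[5] = falcon$kayak
  sorted[6] = kayakfalcon$
  sorted[7] = kfalcon$kaya
  sorted[8] = lcon$kayakfa
  sorted[9] = n$kayakfalco
  sorted[10] = on$kayakfalc
  sorted[11] = yakfalcon$ka
sorted[11] = yakfalcon$ka

Answer: yakfalcon$ka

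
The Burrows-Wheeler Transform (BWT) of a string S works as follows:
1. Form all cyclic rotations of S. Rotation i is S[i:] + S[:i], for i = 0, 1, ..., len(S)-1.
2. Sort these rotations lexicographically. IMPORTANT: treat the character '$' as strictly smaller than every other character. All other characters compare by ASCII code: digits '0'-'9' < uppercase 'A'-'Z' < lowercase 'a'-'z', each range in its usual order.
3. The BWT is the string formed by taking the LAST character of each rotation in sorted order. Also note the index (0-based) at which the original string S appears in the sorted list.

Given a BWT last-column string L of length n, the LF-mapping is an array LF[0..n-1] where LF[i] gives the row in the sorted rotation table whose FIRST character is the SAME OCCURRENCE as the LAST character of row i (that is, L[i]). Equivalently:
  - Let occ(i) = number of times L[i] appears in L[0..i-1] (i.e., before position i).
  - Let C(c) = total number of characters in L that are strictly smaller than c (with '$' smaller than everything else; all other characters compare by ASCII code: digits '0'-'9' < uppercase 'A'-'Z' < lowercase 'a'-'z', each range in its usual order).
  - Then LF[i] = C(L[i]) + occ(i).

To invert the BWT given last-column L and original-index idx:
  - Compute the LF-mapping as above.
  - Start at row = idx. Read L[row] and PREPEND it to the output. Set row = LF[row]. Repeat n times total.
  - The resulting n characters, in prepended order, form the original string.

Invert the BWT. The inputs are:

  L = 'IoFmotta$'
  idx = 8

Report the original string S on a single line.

LF mapping: 2 5 1 4 6 7 8 3 0
Walk LF starting at row 8, prepending L[row]:
  step 1: row=8, L[8]='$', prepend. Next row=LF[8]=0
  step 2: row=0, L[0]='I', prepend. Next row=LF[0]=2
  step 3: row=2, L[2]='F', prepend. Next row=LF[2]=1
  step 4: row=1, L[1]='o', prepend. Next row=LF[1]=5
  step 5: row=5, L[5]='t', prepend. Next row=LF[5]=7
  step 6: row=7, L[7]='a', prepend. Next row=LF[7]=3
  step 7: row=3, L[3]='m', prepend. Next row=LF[3]=4
  step 8: row=4, L[4]='o', prepend. Next row=LF[4]=6
  step 9: row=6, L[6]='t', prepend. Next row=LF[6]=8
Reversed output: tomatoFI$

Answer: tomatoFI$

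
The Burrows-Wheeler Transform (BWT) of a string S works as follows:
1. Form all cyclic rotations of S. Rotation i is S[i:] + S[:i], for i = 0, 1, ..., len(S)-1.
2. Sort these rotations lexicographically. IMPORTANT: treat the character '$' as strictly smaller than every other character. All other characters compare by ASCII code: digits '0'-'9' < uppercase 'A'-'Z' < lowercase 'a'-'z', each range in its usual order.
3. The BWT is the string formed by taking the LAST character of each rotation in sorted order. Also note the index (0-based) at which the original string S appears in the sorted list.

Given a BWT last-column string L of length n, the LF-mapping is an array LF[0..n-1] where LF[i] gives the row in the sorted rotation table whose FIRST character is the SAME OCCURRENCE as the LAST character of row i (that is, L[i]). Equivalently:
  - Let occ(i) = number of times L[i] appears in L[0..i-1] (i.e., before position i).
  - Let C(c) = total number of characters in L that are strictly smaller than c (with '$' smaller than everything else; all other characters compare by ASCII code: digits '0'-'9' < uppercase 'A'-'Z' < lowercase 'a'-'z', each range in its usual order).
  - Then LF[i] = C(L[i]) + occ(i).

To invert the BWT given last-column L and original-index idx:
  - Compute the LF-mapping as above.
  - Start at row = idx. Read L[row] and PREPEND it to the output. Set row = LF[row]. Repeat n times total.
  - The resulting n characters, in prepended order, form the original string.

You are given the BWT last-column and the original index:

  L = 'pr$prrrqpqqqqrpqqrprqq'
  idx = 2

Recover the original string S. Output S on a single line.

Answer: ppqqqrpqrrqrrprqqqqrp$

Derivation:
LF mapping: 1 15 0 2 16 17 18 6 3 7 8 9 10 19 4 11 12 20 5 21 13 14
Walk LF starting at row 2, prepending L[row]:
  step 1: row=2, L[2]='$', prepend. Next row=LF[2]=0
  step 2: row=0, L[0]='p', prepend. Next row=LF[0]=1
  step 3: row=1, L[1]='r', prepend. Next row=LF[1]=15
  step 4: row=15, L[15]='q', prepend. Next row=LF[15]=11
  step 5: row=11, L[11]='q', prepend. Next row=LF[11]=9
  step 6: row=9, L[9]='q', prepend. Next row=LF[9]=7
  step 7: row=7, L[7]='q', prepend. Next row=LF[7]=6
  step 8: row=6, L[6]='r', prepend. Next row=LF[6]=18
  step 9: row=18, L[18]='p', prepend. Next row=LF[18]=5
  step 10: row=5, L[5]='r', prepend. Next row=LF[5]=17
  step 11: row=17, L[17]='r', prepend. Next row=LF[17]=20
  step 12: row=20, L[20]='q', prepend. Next row=LF[20]=13
  step 13: row=13, L[13]='r', prepend. Next row=LF[13]=19
  step 14: row=19, L[19]='r', prepend. Next row=LF[19]=21
  step 15: row=21, L[21]='q', prepend. Next row=LF[21]=14
  step 16: row=14, L[14]='p', prepend. Next row=LF[14]=4
  step 17: row=4, L[4]='r', prepend. Next row=LF[4]=16
  step 18: row=16, L[16]='q', prepend. Next row=LF[16]=12
  step 19: row=12, L[12]='q', prepend. Next row=LF[12]=10
  step 20: row=10, L[10]='q', prepend. Next row=LF[10]=8
  step 21: row=8, L[8]='p', prepend. Next row=LF[8]=3
  step 22: row=3, L[3]='p', prepend. Next row=LF[3]=2
Reversed output: ppqqqrpqrrqrrprqqqqrp$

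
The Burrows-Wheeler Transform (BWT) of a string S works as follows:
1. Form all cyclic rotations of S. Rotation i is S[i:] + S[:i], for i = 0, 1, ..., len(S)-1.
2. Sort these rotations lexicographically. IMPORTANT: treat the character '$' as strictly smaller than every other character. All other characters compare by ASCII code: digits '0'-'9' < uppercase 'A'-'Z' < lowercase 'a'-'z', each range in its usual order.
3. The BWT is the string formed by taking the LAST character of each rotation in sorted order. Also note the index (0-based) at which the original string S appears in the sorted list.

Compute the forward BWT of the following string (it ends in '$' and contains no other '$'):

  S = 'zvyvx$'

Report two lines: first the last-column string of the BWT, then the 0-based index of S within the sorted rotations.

All 6 rotations (rotation i = S[i:]+S[:i]):
  rot[0] = zvyvx$
  rot[1] = vyvx$z
  rot[2] = yvx$zv
  rot[3] = vx$zvy
  rot[4] = x$zvyv
  rot[5] = $zvyvx
Sorted (with $ < everything):
  sorted[0] = $zvyvx  (last char: 'x')
  sorted[1] = vx$zvy  (last char: 'y')
  sorted[2] = vyvx$z  (last char: 'z')
  sorted[3] = x$zvyv  (last char: 'v')
  sorted[4] = yvx$zv  (last char: 'v')
  sorted[5] = zvyvx$  (last char: '$')
Last column: xyzvv$
Original string S is at sorted index 5

Answer: xyzvv$
5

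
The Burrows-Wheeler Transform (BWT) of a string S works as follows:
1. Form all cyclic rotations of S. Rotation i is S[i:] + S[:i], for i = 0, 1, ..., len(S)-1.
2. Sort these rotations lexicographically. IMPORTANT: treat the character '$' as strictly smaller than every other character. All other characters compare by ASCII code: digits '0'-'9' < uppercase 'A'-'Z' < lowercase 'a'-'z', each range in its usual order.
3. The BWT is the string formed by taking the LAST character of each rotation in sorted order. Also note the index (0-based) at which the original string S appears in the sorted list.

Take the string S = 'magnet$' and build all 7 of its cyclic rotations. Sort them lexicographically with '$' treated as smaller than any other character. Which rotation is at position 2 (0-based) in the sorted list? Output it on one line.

Answer: et$magn

Derivation:
All 7 rotations (rotation i = S[i:]+S[:i]):
  rot[0] = magnet$
  rot[1] = agnet$m
  rot[2] = gnet$ma
  rot[3] = net$mag
  rot[4] = et$magn
  rot[5] = t$magne
  rot[6] = $magnet
Sorted (with $ < everything):
  sorted[0] = $magnet
  sorted[1] = agnet$m
  sorted[2] = et$magn
  sorted[3] = gnet$ma
  sorted[4] = magnet$
  sorted[5] = net$mag
  sorted[6] = t$magne
sorted[2] = et$magn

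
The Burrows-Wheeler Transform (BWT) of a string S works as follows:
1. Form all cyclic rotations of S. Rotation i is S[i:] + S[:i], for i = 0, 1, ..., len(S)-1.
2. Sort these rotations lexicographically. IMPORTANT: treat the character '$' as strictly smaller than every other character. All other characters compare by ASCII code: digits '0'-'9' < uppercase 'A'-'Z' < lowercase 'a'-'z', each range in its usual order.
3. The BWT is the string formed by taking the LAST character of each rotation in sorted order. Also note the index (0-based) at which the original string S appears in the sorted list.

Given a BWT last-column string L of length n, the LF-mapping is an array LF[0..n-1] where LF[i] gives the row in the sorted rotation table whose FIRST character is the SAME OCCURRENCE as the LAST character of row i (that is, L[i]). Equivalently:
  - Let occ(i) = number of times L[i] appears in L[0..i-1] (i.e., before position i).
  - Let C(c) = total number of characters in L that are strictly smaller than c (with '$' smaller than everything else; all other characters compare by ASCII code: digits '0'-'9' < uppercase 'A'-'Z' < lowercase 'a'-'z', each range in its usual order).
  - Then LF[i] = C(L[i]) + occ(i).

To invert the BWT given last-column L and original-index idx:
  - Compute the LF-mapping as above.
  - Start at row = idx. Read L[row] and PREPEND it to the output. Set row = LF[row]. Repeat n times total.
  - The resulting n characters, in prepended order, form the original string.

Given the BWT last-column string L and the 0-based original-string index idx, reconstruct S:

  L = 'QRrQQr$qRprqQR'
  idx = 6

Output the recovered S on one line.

LF mapping: 1 5 11 2 3 12 0 9 6 8 13 10 4 7
Walk LF starting at row 6, prepending L[row]:
  step 1: row=6, L[6]='$', prepend. Next row=LF[6]=0
  step 2: row=0, L[0]='Q', prepend. Next row=LF[0]=1
  step 3: row=1, L[1]='R', prepend. Next row=LF[1]=5
  step 4: row=5, L[5]='r', prepend. Next row=LF[5]=12
  step 5: row=12, L[12]='Q', prepend. Next row=LF[12]=4
  step 6: row=4, L[4]='Q', prepend. Next row=LF[4]=3
  step 7: row=3, L[3]='Q', prepend. Next row=LF[3]=2
  step 8: row=2, L[2]='r', prepend. Next row=LF[2]=11
  step 9: row=11, L[11]='q', prepend. Next row=LF[11]=10
  step 10: row=10, L[10]='r', prepend. Next row=LF[10]=13
  step 11: row=13, L[13]='R', prepend. Next row=LF[13]=7
  step 12: row=7, L[7]='q', prepend. Next row=LF[7]=9
  step 13: row=9, L[9]='p', prepend. Next row=LF[9]=8
  step 14: row=8, L[8]='R', prepend. Next row=LF[8]=6
Reversed output: RpqRrqrQQQrRQ$

Answer: RpqRrqrQQQrRQ$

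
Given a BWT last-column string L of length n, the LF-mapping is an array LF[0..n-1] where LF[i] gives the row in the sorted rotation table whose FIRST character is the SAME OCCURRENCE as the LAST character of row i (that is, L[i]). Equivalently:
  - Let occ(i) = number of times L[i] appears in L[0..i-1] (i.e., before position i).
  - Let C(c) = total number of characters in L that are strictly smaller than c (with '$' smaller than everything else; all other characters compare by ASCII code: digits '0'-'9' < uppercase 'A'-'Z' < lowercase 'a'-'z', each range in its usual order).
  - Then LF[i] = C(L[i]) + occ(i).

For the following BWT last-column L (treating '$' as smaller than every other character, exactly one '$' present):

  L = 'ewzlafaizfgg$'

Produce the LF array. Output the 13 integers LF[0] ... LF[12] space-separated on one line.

Answer: 3 10 11 9 1 4 2 8 12 5 6 7 0

Derivation:
Char counts: '$':1, 'a':2, 'e':1, 'f':2, 'g':2, 'i':1, 'l':1, 'w':1, 'z':2
C (first-col start): C('$')=0, C('a')=1, C('e')=3, C('f')=4, C('g')=6, C('i')=8, C('l')=9, C('w')=10, C('z')=11
L[0]='e': occ=0, LF[0]=C('e')+0=3+0=3
L[1]='w': occ=0, LF[1]=C('w')+0=10+0=10
L[2]='z': occ=0, LF[2]=C('z')+0=11+0=11
L[3]='l': occ=0, LF[3]=C('l')+0=9+0=9
L[4]='a': occ=0, LF[4]=C('a')+0=1+0=1
L[5]='f': occ=0, LF[5]=C('f')+0=4+0=4
L[6]='a': occ=1, LF[6]=C('a')+1=1+1=2
L[7]='i': occ=0, LF[7]=C('i')+0=8+0=8
L[8]='z': occ=1, LF[8]=C('z')+1=11+1=12
L[9]='f': occ=1, LF[9]=C('f')+1=4+1=5
L[10]='g': occ=0, LF[10]=C('g')+0=6+0=6
L[11]='g': occ=1, LF[11]=C('g')+1=6+1=7
L[12]='$': occ=0, LF[12]=C('$')+0=0+0=0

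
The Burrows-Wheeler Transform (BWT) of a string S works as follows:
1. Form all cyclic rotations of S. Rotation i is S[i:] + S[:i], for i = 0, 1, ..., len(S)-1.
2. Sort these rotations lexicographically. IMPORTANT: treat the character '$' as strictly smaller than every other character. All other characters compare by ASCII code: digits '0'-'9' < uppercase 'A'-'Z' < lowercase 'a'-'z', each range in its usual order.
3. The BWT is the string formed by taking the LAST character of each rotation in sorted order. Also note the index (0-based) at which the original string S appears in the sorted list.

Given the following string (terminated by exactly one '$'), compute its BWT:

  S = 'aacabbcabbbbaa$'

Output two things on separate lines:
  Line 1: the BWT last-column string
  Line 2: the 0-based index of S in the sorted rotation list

Answer: aab$ccabbbaabba
3

Derivation:
All 15 rotations (rotation i = S[i:]+S[:i]):
  rot[0] = aacabbcabbbbaa$
  rot[1] = acabbcabbbbaa$a
  rot[2] = cabbcabbbbaa$aa
  rot[3] = abbcabbbbaa$aac
  rot[4] = bbcabbbbaa$aaca
  rot[5] = bcabbbbaa$aacab
  rot[6] = cabbbbaa$aacabb
  rot[7] = abbbbaa$aacabbc
  rot[8] = bbbbaa$aacabbca
  rot[9] = bbbaa$aacabbcab
  rot[10] = bbaa$aacabbcabb
  rot[11] = baa$aacabbcabbb
  rot[12] = aa$aacabbcabbbb
  rot[13] = a$aacabbcabbbba
  rot[14] = $aacabbcabbbbaa
Sorted (with $ < everything):
  sorted[0] = $aacabbcabbbbaa  (last char: 'a')
  sorted[1] = a$aacabbcabbbba  (last char: 'a')
  sorted[2] = aa$aacabbcabbbb  (last char: 'b')
  sorted[3] = aacabbcabbbbaa$  (last char: '$')
  sorted[4] = abbbbaa$aacabbc  (last char: 'c')
  sorted[5] = abbcabbbbaa$aac  (last char: 'c')
  sorted[6] = acabbcabbbbaa$a  (last char: 'a')
  sorted[7] = baa$aacabbcabbb  (last char: 'b')
  sorted[8] = bbaa$aacabbcabb  (last char: 'b')
  sorted[9] = bbbaa$aacabbcab  (last char: 'b')
  sorted[10] = bbbbaa$aacabbca  (last char: 'a')
  sorted[11] = bbcabbbbaa$aaca  (last char: 'a')
  sorted[12] = bcabbbbaa$aacab  (last char: 'b')
  sorted[13] = cabbbbaa$aacabb  (last char: 'b')
  sorted[14] = cabbcabbbbaa$aa  (last char: 'a')
Last column: aab$ccabbbaabba
Original string S is at sorted index 3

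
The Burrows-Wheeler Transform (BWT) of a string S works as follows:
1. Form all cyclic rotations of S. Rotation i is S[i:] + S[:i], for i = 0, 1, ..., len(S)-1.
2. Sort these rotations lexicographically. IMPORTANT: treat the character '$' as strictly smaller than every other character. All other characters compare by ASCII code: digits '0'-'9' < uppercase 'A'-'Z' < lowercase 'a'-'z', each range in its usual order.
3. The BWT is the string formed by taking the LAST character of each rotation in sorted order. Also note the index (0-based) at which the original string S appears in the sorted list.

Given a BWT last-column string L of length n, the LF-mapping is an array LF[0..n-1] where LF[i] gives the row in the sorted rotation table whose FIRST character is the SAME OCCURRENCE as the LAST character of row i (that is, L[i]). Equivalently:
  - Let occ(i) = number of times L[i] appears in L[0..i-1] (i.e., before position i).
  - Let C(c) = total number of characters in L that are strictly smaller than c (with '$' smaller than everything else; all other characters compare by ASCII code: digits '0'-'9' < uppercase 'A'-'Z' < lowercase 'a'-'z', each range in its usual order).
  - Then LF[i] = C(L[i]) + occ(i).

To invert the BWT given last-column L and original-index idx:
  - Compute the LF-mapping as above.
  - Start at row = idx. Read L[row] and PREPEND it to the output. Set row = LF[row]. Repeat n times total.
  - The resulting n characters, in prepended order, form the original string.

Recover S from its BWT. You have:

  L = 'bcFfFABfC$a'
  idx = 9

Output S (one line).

LF mapping: 7 8 4 9 5 1 2 10 3 0 6
Walk LF starting at row 9, prepending L[row]:
  step 1: row=9, L[9]='$', prepend. Next row=LF[9]=0
  step 2: row=0, L[0]='b', prepend. Next row=LF[0]=7
  step 3: row=7, L[7]='f', prepend. Next row=LF[7]=10
  step 4: row=10, L[10]='a', prepend. Next row=LF[10]=6
  step 5: row=6, L[6]='B', prepend. Next row=LF[6]=2
  step 6: row=2, L[2]='F', prepend. Next row=LF[2]=4
  step 7: row=4, L[4]='F', prepend. Next row=LF[4]=5
  step 8: row=5, L[5]='A', prepend. Next row=LF[5]=1
  step 9: row=1, L[1]='c', prepend. Next row=LF[1]=8
  step 10: row=8, L[8]='C', prepend. Next row=LF[8]=3
  step 11: row=3, L[3]='f', prepend. Next row=LF[3]=9
Reversed output: fCcAFFBafb$

Answer: fCcAFFBafb$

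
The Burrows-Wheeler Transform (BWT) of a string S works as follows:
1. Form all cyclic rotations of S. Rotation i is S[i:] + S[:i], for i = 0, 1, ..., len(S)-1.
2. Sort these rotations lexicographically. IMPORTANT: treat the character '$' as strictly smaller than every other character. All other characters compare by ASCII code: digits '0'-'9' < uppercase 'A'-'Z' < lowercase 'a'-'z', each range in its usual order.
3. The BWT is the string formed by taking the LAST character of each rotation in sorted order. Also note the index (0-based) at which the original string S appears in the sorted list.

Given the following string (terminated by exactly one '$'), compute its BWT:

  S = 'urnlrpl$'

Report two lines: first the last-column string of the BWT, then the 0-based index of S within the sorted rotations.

Answer: lpnrrul$
7

Derivation:
All 8 rotations (rotation i = S[i:]+S[:i]):
  rot[0] = urnlrpl$
  rot[1] = rnlrpl$u
  rot[2] = nlrpl$ur
  rot[3] = lrpl$urn
  rot[4] = rpl$urnl
  rot[5] = pl$urnlr
  rot[6] = l$urnlrp
  rot[7] = $urnlrpl
Sorted (with $ < everything):
  sorted[0] = $urnlrpl  (last char: 'l')
  sorted[1] = l$urnlrp  (last char: 'p')
  sorted[2] = lrpl$urn  (last char: 'n')
  sorted[3] = nlrpl$ur  (last char: 'r')
  sorted[4] = pl$urnlr  (last char: 'r')
  sorted[5] = rnlrpl$u  (last char: 'u')
  sorted[6] = rpl$urnl  (last char: 'l')
  sorted[7] = urnlrpl$  (last char: '$')
Last column: lpnrrul$
Original string S is at sorted index 7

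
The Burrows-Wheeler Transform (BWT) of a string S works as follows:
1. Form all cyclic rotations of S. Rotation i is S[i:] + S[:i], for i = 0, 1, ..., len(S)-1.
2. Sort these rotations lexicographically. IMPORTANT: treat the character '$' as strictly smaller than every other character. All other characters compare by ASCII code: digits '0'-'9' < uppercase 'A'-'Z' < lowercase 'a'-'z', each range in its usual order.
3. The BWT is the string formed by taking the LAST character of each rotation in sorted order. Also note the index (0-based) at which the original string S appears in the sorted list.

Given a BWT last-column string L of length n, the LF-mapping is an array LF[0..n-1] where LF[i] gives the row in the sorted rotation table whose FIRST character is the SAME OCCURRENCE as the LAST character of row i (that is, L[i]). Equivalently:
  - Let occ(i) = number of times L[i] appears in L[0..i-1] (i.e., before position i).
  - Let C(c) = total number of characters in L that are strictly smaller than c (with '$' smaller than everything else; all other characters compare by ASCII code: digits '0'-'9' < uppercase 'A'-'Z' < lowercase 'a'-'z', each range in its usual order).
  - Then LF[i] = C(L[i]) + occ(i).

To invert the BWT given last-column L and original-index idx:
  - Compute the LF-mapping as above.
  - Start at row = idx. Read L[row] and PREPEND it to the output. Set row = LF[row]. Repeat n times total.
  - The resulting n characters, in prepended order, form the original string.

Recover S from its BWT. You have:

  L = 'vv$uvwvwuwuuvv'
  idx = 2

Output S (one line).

Answer: uvvuuvwvwvuwv$

Derivation:
LF mapping: 5 6 0 1 7 11 8 12 2 13 3 4 9 10
Walk LF starting at row 2, prepending L[row]:
  step 1: row=2, L[2]='$', prepend. Next row=LF[2]=0
  step 2: row=0, L[0]='v', prepend. Next row=LF[0]=5
  step 3: row=5, L[5]='w', prepend. Next row=LF[5]=11
  step 4: row=11, L[11]='u', prepend. Next row=LF[11]=4
  step 5: row=4, L[4]='v', prepend. Next row=LF[4]=7
  step 6: row=7, L[7]='w', prepend. Next row=LF[7]=12
  step 7: row=12, L[12]='v', prepend. Next row=LF[12]=9
  step 8: row=9, L[9]='w', prepend. Next row=LF[9]=13
  step 9: row=13, L[13]='v', prepend. Next row=LF[13]=10
  step 10: row=10, L[10]='u', prepend. Next row=LF[10]=3
  step 11: row=3, L[3]='u', prepend. Next row=LF[3]=1
  step 12: row=1, L[1]='v', prepend. Next row=LF[1]=6
  step 13: row=6, L[6]='v', prepend. Next row=LF[6]=8
  step 14: row=8, L[8]='u', prepend. Next row=LF[8]=2
Reversed output: uvvuuvwvwvuwv$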